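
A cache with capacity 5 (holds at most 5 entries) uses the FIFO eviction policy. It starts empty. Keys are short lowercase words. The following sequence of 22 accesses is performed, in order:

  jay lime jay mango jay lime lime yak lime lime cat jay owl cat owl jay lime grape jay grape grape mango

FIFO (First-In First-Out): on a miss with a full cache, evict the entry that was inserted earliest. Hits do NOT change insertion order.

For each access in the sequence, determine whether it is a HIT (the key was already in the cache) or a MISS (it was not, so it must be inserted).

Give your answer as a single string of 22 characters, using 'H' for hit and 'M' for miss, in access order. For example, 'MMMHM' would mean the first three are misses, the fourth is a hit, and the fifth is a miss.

FIFO simulation (capacity=5):
  1. access jay: MISS. Cache (old->new): [jay]
  2. access lime: MISS. Cache (old->new): [jay lime]
  3. access jay: HIT. Cache (old->new): [jay lime]
  4. access mango: MISS. Cache (old->new): [jay lime mango]
  5. access jay: HIT. Cache (old->new): [jay lime mango]
  6. access lime: HIT. Cache (old->new): [jay lime mango]
  7. access lime: HIT. Cache (old->new): [jay lime mango]
  8. access yak: MISS. Cache (old->new): [jay lime mango yak]
  9. access lime: HIT. Cache (old->new): [jay lime mango yak]
  10. access lime: HIT. Cache (old->new): [jay lime mango yak]
  11. access cat: MISS. Cache (old->new): [jay lime mango yak cat]
  12. access jay: HIT. Cache (old->new): [jay lime mango yak cat]
  13. access owl: MISS, evict jay. Cache (old->new): [lime mango yak cat owl]
  14. access cat: HIT. Cache (old->new): [lime mango yak cat owl]
  15. access owl: HIT. Cache (old->new): [lime mango yak cat owl]
  16. access jay: MISS, evict lime. Cache (old->new): [mango yak cat owl jay]
  17. access lime: MISS, evict mango. Cache (old->new): [yak cat owl jay lime]
  18. access grape: MISS, evict yak. Cache (old->new): [cat owl jay lime grape]
  19. access jay: HIT. Cache (old->new): [cat owl jay lime grape]
  20. access grape: HIT. Cache (old->new): [cat owl jay lime grape]
  21. access grape: HIT. Cache (old->new): [cat owl jay lime grape]
  22. access mango: MISS, evict cat. Cache (old->new): [owl jay lime grape mango]
Total: 12 hits, 10 misses, 5 evictions

Answer: MMHMHHHMHHMHMHHMMMHHHM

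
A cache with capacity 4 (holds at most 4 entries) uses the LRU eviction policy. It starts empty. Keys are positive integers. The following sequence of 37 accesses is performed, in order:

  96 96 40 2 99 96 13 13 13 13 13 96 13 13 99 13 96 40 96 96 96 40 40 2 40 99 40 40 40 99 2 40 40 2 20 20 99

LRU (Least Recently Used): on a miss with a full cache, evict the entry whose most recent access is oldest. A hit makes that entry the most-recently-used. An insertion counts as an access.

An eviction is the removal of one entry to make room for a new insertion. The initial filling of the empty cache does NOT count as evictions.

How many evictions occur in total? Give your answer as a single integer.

Answer: 5

Derivation:
LRU simulation (capacity=4):
  1. access 96: MISS. Cache (LRU->MRU): [96]
  2. access 96: HIT. Cache (LRU->MRU): [96]
  3. access 40: MISS. Cache (LRU->MRU): [96 40]
  4. access 2: MISS. Cache (LRU->MRU): [96 40 2]
  5. access 99: MISS. Cache (LRU->MRU): [96 40 2 99]
  6. access 96: HIT. Cache (LRU->MRU): [40 2 99 96]
  7. access 13: MISS, evict 40. Cache (LRU->MRU): [2 99 96 13]
  8. access 13: HIT. Cache (LRU->MRU): [2 99 96 13]
  9. access 13: HIT. Cache (LRU->MRU): [2 99 96 13]
  10. access 13: HIT. Cache (LRU->MRU): [2 99 96 13]
  11. access 13: HIT. Cache (LRU->MRU): [2 99 96 13]
  12. access 96: HIT. Cache (LRU->MRU): [2 99 13 96]
  13. access 13: HIT. Cache (LRU->MRU): [2 99 96 13]
  14. access 13: HIT. Cache (LRU->MRU): [2 99 96 13]
  15. access 99: HIT. Cache (LRU->MRU): [2 96 13 99]
  16. access 13: HIT. Cache (LRU->MRU): [2 96 99 13]
  17. access 96: HIT. Cache (LRU->MRU): [2 99 13 96]
  18. access 40: MISS, evict 2. Cache (LRU->MRU): [99 13 96 40]
  19. access 96: HIT. Cache (LRU->MRU): [99 13 40 96]
  20. access 96: HIT. Cache (LRU->MRU): [99 13 40 96]
  21. access 96: HIT. Cache (LRU->MRU): [99 13 40 96]
  22. access 40: HIT. Cache (LRU->MRU): [99 13 96 40]
  23. access 40: HIT. Cache (LRU->MRU): [99 13 96 40]
  24. access 2: MISS, evict 99. Cache (LRU->MRU): [13 96 40 2]
  25. access 40: HIT. Cache (LRU->MRU): [13 96 2 40]
  26. access 99: MISS, evict 13. Cache (LRU->MRU): [96 2 40 99]
  27. access 40: HIT. Cache (LRU->MRU): [96 2 99 40]
  28. access 40: HIT. Cache (LRU->MRU): [96 2 99 40]
  29. access 40: HIT. Cache (LRU->MRU): [96 2 99 40]
  30. access 99: HIT. Cache (LRU->MRU): [96 2 40 99]
  31. access 2: HIT. Cache (LRU->MRU): [96 40 99 2]
  32. access 40: HIT. Cache (LRU->MRU): [96 99 2 40]
  33. access 40: HIT. Cache (LRU->MRU): [96 99 2 40]
  34. access 2: HIT. Cache (LRU->MRU): [96 99 40 2]
  35. access 20: MISS, evict 96. Cache (LRU->MRU): [99 40 2 20]
  36. access 20: HIT. Cache (LRU->MRU): [99 40 2 20]
  37. access 99: HIT. Cache (LRU->MRU): [40 2 20 99]
Total: 28 hits, 9 misses, 5 evictions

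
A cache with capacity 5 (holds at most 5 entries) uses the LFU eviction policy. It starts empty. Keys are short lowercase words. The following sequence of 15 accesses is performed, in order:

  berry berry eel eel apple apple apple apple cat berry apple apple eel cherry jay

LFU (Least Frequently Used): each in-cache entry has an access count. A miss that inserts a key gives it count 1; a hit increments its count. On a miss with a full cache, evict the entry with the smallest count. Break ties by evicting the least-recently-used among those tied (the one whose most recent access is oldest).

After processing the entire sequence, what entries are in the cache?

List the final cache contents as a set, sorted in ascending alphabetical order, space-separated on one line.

Answer: apple berry cherry eel jay

Derivation:
LFU simulation (capacity=5):
  1. access berry: MISS. Cache: [berry(c=1)]
  2. access berry: HIT, count now 2. Cache: [berry(c=2)]
  3. access eel: MISS. Cache: [eel(c=1) berry(c=2)]
  4. access eel: HIT, count now 2. Cache: [berry(c=2) eel(c=2)]
  5. access apple: MISS. Cache: [apple(c=1) berry(c=2) eel(c=2)]
  6. access apple: HIT, count now 2. Cache: [berry(c=2) eel(c=2) apple(c=2)]
  7. access apple: HIT, count now 3. Cache: [berry(c=2) eel(c=2) apple(c=3)]
  8. access apple: HIT, count now 4. Cache: [berry(c=2) eel(c=2) apple(c=4)]
  9. access cat: MISS. Cache: [cat(c=1) berry(c=2) eel(c=2) apple(c=4)]
  10. access berry: HIT, count now 3. Cache: [cat(c=1) eel(c=2) berry(c=3) apple(c=4)]
  11. access apple: HIT, count now 5. Cache: [cat(c=1) eel(c=2) berry(c=3) apple(c=5)]
  12. access apple: HIT, count now 6. Cache: [cat(c=1) eel(c=2) berry(c=3) apple(c=6)]
  13. access eel: HIT, count now 3. Cache: [cat(c=1) berry(c=3) eel(c=3) apple(c=6)]
  14. access cherry: MISS. Cache: [cat(c=1) cherry(c=1) berry(c=3) eel(c=3) apple(c=6)]
  15. access jay: MISS, evict cat(c=1). Cache: [cherry(c=1) jay(c=1) berry(c=3) eel(c=3) apple(c=6)]
Total: 9 hits, 6 misses, 1 evictions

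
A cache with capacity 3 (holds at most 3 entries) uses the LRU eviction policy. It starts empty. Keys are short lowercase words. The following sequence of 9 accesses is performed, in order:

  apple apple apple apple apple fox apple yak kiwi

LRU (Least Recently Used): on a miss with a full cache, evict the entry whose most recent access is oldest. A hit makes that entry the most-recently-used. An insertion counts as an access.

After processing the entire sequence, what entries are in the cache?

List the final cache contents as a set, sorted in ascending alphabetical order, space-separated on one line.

LRU simulation (capacity=3):
  1. access apple: MISS. Cache (LRU->MRU): [apple]
  2. access apple: HIT. Cache (LRU->MRU): [apple]
  3. access apple: HIT. Cache (LRU->MRU): [apple]
  4. access apple: HIT. Cache (LRU->MRU): [apple]
  5. access apple: HIT. Cache (LRU->MRU): [apple]
  6. access fox: MISS. Cache (LRU->MRU): [apple fox]
  7. access apple: HIT. Cache (LRU->MRU): [fox apple]
  8. access yak: MISS. Cache (LRU->MRU): [fox apple yak]
  9. access kiwi: MISS, evict fox. Cache (LRU->MRU): [apple yak kiwi]
Total: 5 hits, 4 misses, 1 evictions

Answer: apple kiwi yak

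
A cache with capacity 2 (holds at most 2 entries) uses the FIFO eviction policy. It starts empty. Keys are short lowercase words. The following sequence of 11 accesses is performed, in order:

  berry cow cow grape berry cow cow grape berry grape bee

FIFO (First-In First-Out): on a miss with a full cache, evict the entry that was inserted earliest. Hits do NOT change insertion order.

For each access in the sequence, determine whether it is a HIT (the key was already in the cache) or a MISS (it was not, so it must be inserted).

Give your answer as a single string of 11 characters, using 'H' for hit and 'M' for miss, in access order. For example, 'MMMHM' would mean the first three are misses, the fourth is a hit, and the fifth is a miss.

FIFO simulation (capacity=2):
  1. access berry: MISS. Cache (old->new): [berry]
  2. access cow: MISS. Cache (old->new): [berry cow]
  3. access cow: HIT. Cache (old->new): [berry cow]
  4. access grape: MISS, evict berry. Cache (old->new): [cow grape]
  5. access berry: MISS, evict cow. Cache (old->new): [grape berry]
  6. access cow: MISS, evict grape. Cache (old->new): [berry cow]
  7. access cow: HIT. Cache (old->new): [berry cow]
  8. access grape: MISS, evict berry. Cache (old->new): [cow grape]
  9. access berry: MISS, evict cow. Cache (old->new): [grape berry]
  10. access grape: HIT. Cache (old->new): [grape berry]
  11. access bee: MISS, evict grape. Cache (old->new): [berry bee]
Total: 3 hits, 8 misses, 6 evictions

Answer: MMHMMMHMMHM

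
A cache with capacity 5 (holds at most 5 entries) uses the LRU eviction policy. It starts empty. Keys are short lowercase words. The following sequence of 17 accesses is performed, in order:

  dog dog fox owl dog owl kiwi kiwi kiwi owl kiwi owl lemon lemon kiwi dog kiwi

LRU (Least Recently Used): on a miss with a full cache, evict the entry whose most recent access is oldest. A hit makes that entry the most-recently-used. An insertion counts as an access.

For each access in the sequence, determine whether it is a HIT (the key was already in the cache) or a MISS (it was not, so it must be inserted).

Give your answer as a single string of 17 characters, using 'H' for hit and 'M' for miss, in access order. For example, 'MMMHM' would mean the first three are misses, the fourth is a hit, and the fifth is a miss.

LRU simulation (capacity=5):
  1. access dog: MISS. Cache (LRU->MRU): [dog]
  2. access dog: HIT. Cache (LRU->MRU): [dog]
  3. access fox: MISS. Cache (LRU->MRU): [dog fox]
  4. access owl: MISS. Cache (LRU->MRU): [dog fox owl]
  5. access dog: HIT. Cache (LRU->MRU): [fox owl dog]
  6. access owl: HIT. Cache (LRU->MRU): [fox dog owl]
  7. access kiwi: MISS. Cache (LRU->MRU): [fox dog owl kiwi]
  8. access kiwi: HIT. Cache (LRU->MRU): [fox dog owl kiwi]
  9. access kiwi: HIT. Cache (LRU->MRU): [fox dog owl kiwi]
  10. access owl: HIT. Cache (LRU->MRU): [fox dog kiwi owl]
  11. access kiwi: HIT. Cache (LRU->MRU): [fox dog owl kiwi]
  12. access owl: HIT. Cache (LRU->MRU): [fox dog kiwi owl]
  13. access lemon: MISS. Cache (LRU->MRU): [fox dog kiwi owl lemon]
  14. access lemon: HIT. Cache (LRU->MRU): [fox dog kiwi owl lemon]
  15. access kiwi: HIT. Cache (LRU->MRU): [fox dog owl lemon kiwi]
  16. access dog: HIT. Cache (LRU->MRU): [fox owl lemon kiwi dog]
  17. access kiwi: HIT. Cache (LRU->MRU): [fox owl lemon dog kiwi]
Total: 12 hits, 5 misses, 0 evictions

Answer: MHMMHHMHHHHHMHHHH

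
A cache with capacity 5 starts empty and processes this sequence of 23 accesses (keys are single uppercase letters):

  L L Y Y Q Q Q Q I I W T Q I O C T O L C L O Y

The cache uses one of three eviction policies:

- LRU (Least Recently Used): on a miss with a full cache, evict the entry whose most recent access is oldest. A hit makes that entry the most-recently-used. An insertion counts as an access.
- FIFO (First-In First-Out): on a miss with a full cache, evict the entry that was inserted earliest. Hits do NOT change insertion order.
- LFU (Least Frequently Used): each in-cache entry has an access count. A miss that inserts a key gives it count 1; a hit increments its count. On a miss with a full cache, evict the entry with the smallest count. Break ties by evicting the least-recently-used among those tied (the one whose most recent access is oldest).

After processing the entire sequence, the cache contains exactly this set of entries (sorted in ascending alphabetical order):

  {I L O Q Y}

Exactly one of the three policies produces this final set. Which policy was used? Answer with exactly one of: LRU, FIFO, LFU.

Simulating under each policy and comparing final sets:
  LRU: final set = {C L O T Y} -> differs
  FIFO: final set = {C L O T Y} -> differs
  LFU: final set = {I L O Q Y} -> MATCHES target
Only LFU produces the target set.

Answer: LFU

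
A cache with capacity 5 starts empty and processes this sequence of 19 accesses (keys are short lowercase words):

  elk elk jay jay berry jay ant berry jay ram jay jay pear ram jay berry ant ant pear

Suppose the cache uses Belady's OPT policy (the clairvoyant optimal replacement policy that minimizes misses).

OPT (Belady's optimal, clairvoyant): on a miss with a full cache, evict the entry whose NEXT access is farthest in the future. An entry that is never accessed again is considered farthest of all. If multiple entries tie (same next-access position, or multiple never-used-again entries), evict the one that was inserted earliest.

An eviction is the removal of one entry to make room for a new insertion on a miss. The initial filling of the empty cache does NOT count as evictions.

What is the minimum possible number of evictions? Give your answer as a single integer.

Answer: 1

Derivation:
OPT (Belady) simulation (capacity=5):
  1. access elk: MISS. Cache: [elk]
  2. access elk: HIT. Next use of elk: never. Cache: [elk]
  3. access jay: MISS. Cache: [elk jay]
  4. access jay: HIT. Next use of jay: step 6. Cache: [elk jay]
  5. access berry: MISS. Cache: [elk jay berry]
  6. access jay: HIT. Next use of jay: step 9. Cache: [elk jay berry]
  7. access ant: MISS. Cache: [elk jay berry ant]
  8. access berry: HIT. Next use of berry: step 16. Cache: [elk jay berry ant]
  9. access jay: HIT. Next use of jay: step 11. Cache: [elk jay berry ant]
  10. access ram: MISS. Cache: [elk jay berry ant ram]
  11. access jay: HIT. Next use of jay: step 12. Cache: [elk jay berry ant ram]
  12. access jay: HIT. Next use of jay: step 15. Cache: [elk jay berry ant ram]
  13. access pear: MISS, evict elk (next use: never). Cache: [jay berry ant ram pear]
  14. access ram: HIT. Next use of ram: never. Cache: [jay berry ant ram pear]
  15. access jay: HIT. Next use of jay: never. Cache: [jay berry ant ram pear]
  16. access berry: HIT. Next use of berry: never. Cache: [jay berry ant ram pear]
  17. access ant: HIT. Next use of ant: step 18. Cache: [jay berry ant ram pear]
  18. access ant: HIT. Next use of ant: never. Cache: [jay berry ant ram pear]
  19. access pear: HIT. Next use of pear: never. Cache: [jay berry ant ram pear]
Total: 13 hits, 6 misses, 1 evictions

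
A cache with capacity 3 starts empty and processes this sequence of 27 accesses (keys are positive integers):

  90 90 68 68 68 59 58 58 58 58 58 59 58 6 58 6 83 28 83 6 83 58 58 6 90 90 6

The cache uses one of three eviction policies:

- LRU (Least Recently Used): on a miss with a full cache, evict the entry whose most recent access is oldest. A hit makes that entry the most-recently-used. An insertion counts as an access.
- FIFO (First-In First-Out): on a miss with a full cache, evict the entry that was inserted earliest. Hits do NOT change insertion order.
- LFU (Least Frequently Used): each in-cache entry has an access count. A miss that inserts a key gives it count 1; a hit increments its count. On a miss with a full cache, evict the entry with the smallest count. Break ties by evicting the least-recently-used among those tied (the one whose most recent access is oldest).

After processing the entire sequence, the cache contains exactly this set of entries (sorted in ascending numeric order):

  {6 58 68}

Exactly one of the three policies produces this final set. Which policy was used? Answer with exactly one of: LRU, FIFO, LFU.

Answer: LFU

Derivation:
Simulating under each policy and comparing final sets:
  LRU: final set = {6 58 90} -> differs
  FIFO: final set = {6 58 90} -> differs
  LFU: final set = {6 58 68} -> MATCHES target
Only LFU produces the target set.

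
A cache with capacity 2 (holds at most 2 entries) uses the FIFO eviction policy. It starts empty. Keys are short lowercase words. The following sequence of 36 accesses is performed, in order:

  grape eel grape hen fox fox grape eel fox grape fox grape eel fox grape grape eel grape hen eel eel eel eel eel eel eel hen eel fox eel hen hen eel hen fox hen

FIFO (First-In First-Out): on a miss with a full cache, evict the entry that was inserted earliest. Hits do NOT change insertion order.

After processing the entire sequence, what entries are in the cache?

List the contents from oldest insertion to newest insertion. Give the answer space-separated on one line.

Answer: hen fox

Derivation:
FIFO simulation (capacity=2):
  1. access grape: MISS. Cache (old->new): [grape]
  2. access eel: MISS. Cache (old->new): [grape eel]
  3. access grape: HIT. Cache (old->new): [grape eel]
  4. access hen: MISS, evict grape. Cache (old->new): [eel hen]
  5. access fox: MISS, evict eel. Cache (old->new): [hen fox]
  6. access fox: HIT. Cache (old->new): [hen fox]
  7. access grape: MISS, evict hen. Cache (old->new): [fox grape]
  8. access eel: MISS, evict fox. Cache (old->new): [grape eel]
  9. access fox: MISS, evict grape. Cache (old->new): [eel fox]
  10. access grape: MISS, evict eel. Cache (old->new): [fox grape]
  11. access fox: HIT. Cache (old->new): [fox grape]
  12. access grape: HIT. Cache (old->new): [fox grape]
  13. access eel: MISS, evict fox. Cache (old->new): [grape eel]
  14. access fox: MISS, evict grape. Cache (old->new): [eel fox]
  15. access grape: MISS, evict eel. Cache (old->new): [fox grape]
  16. access grape: HIT. Cache (old->new): [fox grape]
  17. access eel: MISS, evict fox. Cache (old->new): [grape eel]
  18. access grape: HIT. Cache (old->new): [grape eel]
  19. access hen: MISS, evict grape. Cache (old->new): [eel hen]
  20. access eel: HIT. Cache (old->new): [eel hen]
  21. access eel: HIT. Cache (old->new): [eel hen]
  22. access eel: HIT. Cache (old->new): [eel hen]
  23. access eel: HIT. Cache (old->new): [eel hen]
  24. access eel: HIT. Cache (old->new): [eel hen]
  25. access eel: HIT. Cache (old->new): [eel hen]
  26. access eel: HIT. Cache (old->new): [eel hen]
  27. access hen: HIT. Cache (old->new): [eel hen]
  28. access eel: HIT. Cache (old->new): [eel hen]
  29. access fox: MISS, evict eel. Cache (old->new): [hen fox]
  30. access eel: MISS, evict hen. Cache (old->new): [fox eel]
  31. access hen: MISS, evict fox. Cache (old->new): [eel hen]
  32. access hen: HIT. Cache (old->new): [eel hen]
  33. access eel: HIT. Cache (old->new): [eel hen]
  34. access hen: HIT. Cache (old->new): [eel hen]
  35. access fox: MISS, evict eel. Cache (old->new): [hen fox]
  36. access hen: HIT. Cache (old->new): [hen fox]
Total: 19 hits, 17 misses, 15 evictions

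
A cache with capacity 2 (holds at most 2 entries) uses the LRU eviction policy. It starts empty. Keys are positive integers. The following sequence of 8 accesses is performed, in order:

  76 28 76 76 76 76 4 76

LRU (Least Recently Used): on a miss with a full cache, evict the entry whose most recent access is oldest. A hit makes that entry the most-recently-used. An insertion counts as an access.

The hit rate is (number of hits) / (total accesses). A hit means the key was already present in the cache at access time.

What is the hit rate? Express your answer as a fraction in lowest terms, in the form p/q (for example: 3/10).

LRU simulation (capacity=2):
  1. access 76: MISS. Cache (LRU->MRU): [76]
  2. access 28: MISS. Cache (LRU->MRU): [76 28]
  3. access 76: HIT. Cache (LRU->MRU): [28 76]
  4. access 76: HIT. Cache (LRU->MRU): [28 76]
  5. access 76: HIT. Cache (LRU->MRU): [28 76]
  6. access 76: HIT. Cache (LRU->MRU): [28 76]
  7. access 4: MISS, evict 28. Cache (LRU->MRU): [76 4]
  8. access 76: HIT. Cache (LRU->MRU): [4 76]
Total: 5 hits, 3 misses, 1 evictions

Hit rate = 5/8

Answer: 5/8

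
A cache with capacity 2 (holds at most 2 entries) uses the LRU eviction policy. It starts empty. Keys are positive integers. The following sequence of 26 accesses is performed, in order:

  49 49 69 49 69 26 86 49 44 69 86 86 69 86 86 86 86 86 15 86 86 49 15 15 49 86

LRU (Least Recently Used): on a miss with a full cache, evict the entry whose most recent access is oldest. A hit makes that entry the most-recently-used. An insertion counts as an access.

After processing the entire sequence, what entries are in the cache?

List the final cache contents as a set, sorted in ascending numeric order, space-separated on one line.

Answer: 49 86

Derivation:
LRU simulation (capacity=2):
  1. access 49: MISS. Cache (LRU->MRU): [49]
  2. access 49: HIT. Cache (LRU->MRU): [49]
  3. access 69: MISS. Cache (LRU->MRU): [49 69]
  4. access 49: HIT. Cache (LRU->MRU): [69 49]
  5. access 69: HIT. Cache (LRU->MRU): [49 69]
  6. access 26: MISS, evict 49. Cache (LRU->MRU): [69 26]
  7. access 86: MISS, evict 69. Cache (LRU->MRU): [26 86]
  8. access 49: MISS, evict 26. Cache (LRU->MRU): [86 49]
  9. access 44: MISS, evict 86. Cache (LRU->MRU): [49 44]
  10. access 69: MISS, evict 49. Cache (LRU->MRU): [44 69]
  11. access 86: MISS, evict 44. Cache (LRU->MRU): [69 86]
  12. access 86: HIT. Cache (LRU->MRU): [69 86]
  13. access 69: HIT. Cache (LRU->MRU): [86 69]
  14. access 86: HIT. Cache (LRU->MRU): [69 86]
  15. access 86: HIT. Cache (LRU->MRU): [69 86]
  16. access 86: HIT. Cache (LRU->MRU): [69 86]
  17. access 86: HIT. Cache (LRU->MRU): [69 86]
  18. access 86: HIT. Cache (LRU->MRU): [69 86]
  19. access 15: MISS, evict 69. Cache (LRU->MRU): [86 15]
  20. access 86: HIT. Cache (LRU->MRU): [15 86]
  21. access 86: HIT. Cache (LRU->MRU): [15 86]
  22. access 49: MISS, evict 15. Cache (LRU->MRU): [86 49]
  23. access 15: MISS, evict 86. Cache (LRU->MRU): [49 15]
  24. access 15: HIT. Cache (LRU->MRU): [49 15]
  25. access 49: HIT. Cache (LRU->MRU): [15 49]
  26. access 86: MISS, evict 15. Cache (LRU->MRU): [49 86]
Total: 14 hits, 12 misses, 10 evictions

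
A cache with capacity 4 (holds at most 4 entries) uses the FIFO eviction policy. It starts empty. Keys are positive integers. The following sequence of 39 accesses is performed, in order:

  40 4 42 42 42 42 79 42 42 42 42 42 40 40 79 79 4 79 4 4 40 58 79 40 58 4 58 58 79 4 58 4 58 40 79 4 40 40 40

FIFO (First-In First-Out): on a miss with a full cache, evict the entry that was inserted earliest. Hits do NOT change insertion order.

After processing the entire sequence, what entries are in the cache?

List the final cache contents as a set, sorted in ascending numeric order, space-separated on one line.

Answer: 4 40 58 79

Derivation:
FIFO simulation (capacity=4):
  1. access 40: MISS. Cache (old->new): [40]
  2. access 4: MISS. Cache (old->new): [40 4]
  3. access 42: MISS. Cache (old->new): [40 4 42]
  4. access 42: HIT. Cache (old->new): [40 4 42]
  5. access 42: HIT. Cache (old->new): [40 4 42]
  6. access 42: HIT. Cache (old->new): [40 4 42]
  7. access 79: MISS. Cache (old->new): [40 4 42 79]
  8. access 42: HIT. Cache (old->new): [40 4 42 79]
  9. access 42: HIT. Cache (old->new): [40 4 42 79]
  10. access 42: HIT. Cache (old->new): [40 4 42 79]
  11. access 42: HIT. Cache (old->new): [40 4 42 79]
  12. access 42: HIT. Cache (old->new): [40 4 42 79]
  13. access 40: HIT. Cache (old->new): [40 4 42 79]
  14. access 40: HIT. Cache (old->new): [40 4 42 79]
  15. access 79: HIT. Cache (old->new): [40 4 42 79]
  16. access 79: HIT. Cache (old->new): [40 4 42 79]
  17. access 4: HIT. Cache (old->new): [40 4 42 79]
  18. access 79: HIT. Cache (old->new): [40 4 42 79]
  19. access 4: HIT. Cache (old->new): [40 4 42 79]
  20. access 4: HIT. Cache (old->new): [40 4 42 79]
  21. access 40: HIT. Cache (old->new): [40 4 42 79]
  22. access 58: MISS, evict 40. Cache (old->new): [4 42 79 58]
  23. access 79: HIT. Cache (old->new): [4 42 79 58]
  24. access 40: MISS, evict 4. Cache (old->new): [42 79 58 40]
  25. access 58: HIT. Cache (old->new): [42 79 58 40]
  26. access 4: MISS, evict 42. Cache (old->new): [79 58 40 4]
  27. access 58: HIT. Cache (old->new): [79 58 40 4]
  28. access 58: HIT. Cache (old->new): [79 58 40 4]
  29. access 79: HIT. Cache (old->new): [79 58 40 4]
  30. access 4: HIT. Cache (old->new): [79 58 40 4]
  31. access 58: HIT. Cache (old->new): [79 58 40 4]
  32. access 4: HIT. Cache (old->new): [79 58 40 4]
  33. access 58: HIT. Cache (old->new): [79 58 40 4]
  34. access 40: HIT. Cache (old->new): [79 58 40 4]
  35. access 79: HIT. Cache (old->new): [79 58 40 4]
  36. access 4: HIT. Cache (old->new): [79 58 40 4]
  37. access 40: HIT. Cache (old->new): [79 58 40 4]
  38. access 40: HIT. Cache (old->new): [79 58 40 4]
  39. access 40: HIT. Cache (old->new): [79 58 40 4]
Total: 32 hits, 7 misses, 3 evictions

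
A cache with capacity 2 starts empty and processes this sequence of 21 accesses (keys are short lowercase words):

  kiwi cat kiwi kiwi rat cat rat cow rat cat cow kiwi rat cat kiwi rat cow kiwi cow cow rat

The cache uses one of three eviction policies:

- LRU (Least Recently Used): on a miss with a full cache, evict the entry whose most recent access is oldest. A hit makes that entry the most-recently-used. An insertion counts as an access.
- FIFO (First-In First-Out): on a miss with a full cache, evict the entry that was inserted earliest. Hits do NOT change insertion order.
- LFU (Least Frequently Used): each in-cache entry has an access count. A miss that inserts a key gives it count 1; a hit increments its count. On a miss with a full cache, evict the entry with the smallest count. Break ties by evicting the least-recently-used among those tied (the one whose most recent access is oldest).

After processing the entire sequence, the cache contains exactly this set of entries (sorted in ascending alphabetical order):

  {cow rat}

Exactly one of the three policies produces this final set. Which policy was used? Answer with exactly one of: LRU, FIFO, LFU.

Answer: LRU

Derivation:
Simulating under each policy and comparing final sets:
  LRU: final set = {cow rat} -> MATCHES target
  FIFO: final set = {kiwi rat} -> differs
  LFU: final set = {kiwi rat} -> differs
Only LRU produces the target set.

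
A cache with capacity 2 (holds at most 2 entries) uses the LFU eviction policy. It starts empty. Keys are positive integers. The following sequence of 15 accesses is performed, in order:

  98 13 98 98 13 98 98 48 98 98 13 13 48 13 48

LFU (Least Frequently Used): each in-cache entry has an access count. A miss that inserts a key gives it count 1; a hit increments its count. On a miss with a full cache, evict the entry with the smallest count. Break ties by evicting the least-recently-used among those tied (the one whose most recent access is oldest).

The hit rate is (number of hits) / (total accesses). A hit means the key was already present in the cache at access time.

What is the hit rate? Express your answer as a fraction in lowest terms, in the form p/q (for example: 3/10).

Answer: 8/15

Derivation:
LFU simulation (capacity=2):
  1. access 98: MISS. Cache: [98(c=1)]
  2. access 13: MISS. Cache: [98(c=1) 13(c=1)]
  3. access 98: HIT, count now 2. Cache: [13(c=1) 98(c=2)]
  4. access 98: HIT, count now 3. Cache: [13(c=1) 98(c=3)]
  5. access 13: HIT, count now 2. Cache: [13(c=2) 98(c=3)]
  6. access 98: HIT, count now 4. Cache: [13(c=2) 98(c=4)]
  7. access 98: HIT, count now 5. Cache: [13(c=2) 98(c=5)]
  8. access 48: MISS, evict 13(c=2). Cache: [48(c=1) 98(c=5)]
  9. access 98: HIT, count now 6. Cache: [48(c=1) 98(c=6)]
  10. access 98: HIT, count now 7. Cache: [48(c=1) 98(c=7)]
  11. access 13: MISS, evict 48(c=1). Cache: [13(c=1) 98(c=7)]
  12. access 13: HIT, count now 2. Cache: [13(c=2) 98(c=7)]
  13. access 48: MISS, evict 13(c=2). Cache: [48(c=1) 98(c=7)]
  14. access 13: MISS, evict 48(c=1). Cache: [13(c=1) 98(c=7)]
  15. access 48: MISS, evict 13(c=1). Cache: [48(c=1) 98(c=7)]
Total: 8 hits, 7 misses, 5 evictions

Hit rate = 8/15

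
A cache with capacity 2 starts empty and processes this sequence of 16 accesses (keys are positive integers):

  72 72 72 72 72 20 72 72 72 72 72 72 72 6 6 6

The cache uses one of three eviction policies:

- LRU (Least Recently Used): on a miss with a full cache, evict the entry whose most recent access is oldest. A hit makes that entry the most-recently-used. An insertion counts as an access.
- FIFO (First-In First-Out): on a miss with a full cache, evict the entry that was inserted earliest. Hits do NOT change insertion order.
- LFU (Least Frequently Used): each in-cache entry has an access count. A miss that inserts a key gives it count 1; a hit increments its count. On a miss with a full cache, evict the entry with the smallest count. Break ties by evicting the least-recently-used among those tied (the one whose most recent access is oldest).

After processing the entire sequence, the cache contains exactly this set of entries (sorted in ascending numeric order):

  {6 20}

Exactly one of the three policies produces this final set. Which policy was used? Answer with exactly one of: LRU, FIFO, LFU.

Answer: FIFO

Derivation:
Simulating under each policy and comparing final sets:
  LRU: final set = {6 72} -> differs
  FIFO: final set = {6 20} -> MATCHES target
  LFU: final set = {6 72} -> differs
Only FIFO produces the target set.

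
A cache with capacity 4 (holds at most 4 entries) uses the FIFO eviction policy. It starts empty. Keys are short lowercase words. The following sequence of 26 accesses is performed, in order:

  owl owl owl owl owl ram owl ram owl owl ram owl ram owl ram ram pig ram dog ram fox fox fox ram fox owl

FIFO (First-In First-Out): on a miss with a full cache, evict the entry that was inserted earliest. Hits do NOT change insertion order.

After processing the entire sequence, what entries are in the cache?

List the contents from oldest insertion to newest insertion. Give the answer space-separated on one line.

Answer: pig dog fox owl

Derivation:
FIFO simulation (capacity=4):
  1. access owl: MISS. Cache (old->new): [owl]
  2. access owl: HIT. Cache (old->new): [owl]
  3. access owl: HIT. Cache (old->new): [owl]
  4. access owl: HIT. Cache (old->new): [owl]
  5. access owl: HIT. Cache (old->new): [owl]
  6. access ram: MISS. Cache (old->new): [owl ram]
  7. access owl: HIT. Cache (old->new): [owl ram]
  8. access ram: HIT. Cache (old->new): [owl ram]
  9. access owl: HIT. Cache (old->new): [owl ram]
  10. access owl: HIT. Cache (old->new): [owl ram]
  11. access ram: HIT. Cache (old->new): [owl ram]
  12. access owl: HIT. Cache (old->new): [owl ram]
  13. access ram: HIT. Cache (old->new): [owl ram]
  14. access owl: HIT. Cache (old->new): [owl ram]
  15. access ram: HIT. Cache (old->new): [owl ram]
  16. access ram: HIT. Cache (old->new): [owl ram]
  17. access pig: MISS. Cache (old->new): [owl ram pig]
  18. access ram: HIT. Cache (old->new): [owl ram pig]
  19. access dog: MISS. Cache (old->new): [owl ram pig dog]
  20. access ram: HIT. Cache (old->new): [owl ram pig dog]
  21. access fox: MISS, evict owl. Cache (old->new): [ram pig dog fox]
  22. access fox: HIT. Cache (old->new): [ram pig dog fox]
  23. access fox: HIT. Cache (old->new): [ram pig dog fox]
  24. access ram: HIT. Cache (old->new): [ram pig dog fox]
  25. access fox: HIT. Cache (old->new): [ram pig dog fox]
  26. access owl: MISS, evict ram. Cache (old->new): [pig dog fox owl]
Total: 20 hits, 6 misses, 2 evictions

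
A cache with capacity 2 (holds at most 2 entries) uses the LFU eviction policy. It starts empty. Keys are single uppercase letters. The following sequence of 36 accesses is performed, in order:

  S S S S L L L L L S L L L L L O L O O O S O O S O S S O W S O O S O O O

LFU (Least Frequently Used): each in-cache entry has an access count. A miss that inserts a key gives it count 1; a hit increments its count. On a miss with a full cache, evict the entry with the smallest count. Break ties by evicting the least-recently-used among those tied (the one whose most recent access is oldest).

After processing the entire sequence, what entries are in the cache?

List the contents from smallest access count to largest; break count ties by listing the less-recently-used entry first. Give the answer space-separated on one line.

Answer: O L

Derivation:
LFU simulation (capacity=2):
  1. access S: MISS. Cache: [S(c=1)]
  2. access S: HIT, count now 2. Cache: [S(c=2)]
  3. access S: HIT, count now 3. Cache: [S(c=3)]
  4. access S: HIT, count now 4. Cache: [S(c=4)]
  5. access L: MISS. Cache: [L(c=1) S(c=4)]
  6. access L: HIT, count now 2. Cache: [L(c=2) S(c=4)]
  7. access L: HIT, count now 3. Cache: [L(c=3) S(c=4)]
  8. access L: HIT, count now 4. Cache: [S(c=4) L(c=4)]
  9. access L: HIT, count now 5. Cache: [S(c=4) L(c=5)]
  10. access S: HIT, count now 5. Cache: [L(c=5) S(c=5)]
  11. access L: HIT, count now 6. Cache: [S(c=5) L(c=6)]
  12. access L: HIT, count now 7. Cache: [S(c=5) L(c=7)]
  13. access L: HIT, count now 8. Cache: [S(c=5) L(c=8)]
  14. access L: HIT, count now 9. Cache: [S(c=5) L(c=9)]
  15. access L: HIT, count now 10. Cache: [S(c=5) L(c=10)]
  16. access O: MISS, evict S(c=5). Cache: [O(c=1) L(c=10)]
  17. access L: HIT, count now 11. Cache: [O(c=1) L(c=11)]
  18. access O: HIT, count now 2. Cache: [O(c=2) L(c=11)]
  19. access O: HIT, count now 3. Cache: [O(c=3) L(c=11)]
  20. access O: HIT, count now 4. Cache: [O(c=4) L(c=11)]
  21. access S: MISS, evict O(c=4). Cache: [S(c=1) L(c=11)]
  22. access O: MISS, evict S(c=1). Cache: [O(c=1) L(c=11)]
  23. access O: HIT, count now 2. Cache: [O(c=2) L(c=11)]
  24. access S: MISS, evict O(c=2). Cache: [S(c=1) L(c=11)]
  25. access O: MISS, evict S(c=1). Cache: [O(c=1) L(c=11)]
  26. access S: MISS, evict O(c=1). Cache: [S(c=1) L(c=11)]
  27. access S: HIT, count now 2. Cache: [S(c=2) L(c=11)]
  28. access O: MISS, evict S(c=2). Cache: [O(c=1) L(c=11)]
  29. access W: MISS, evict O(c=1). Cache: [W(c=1) L(c=11)]
  30. access S: MISS, evict W(c=1). Cache: [S(c=1) L(c=11)]
  31. access O: MISS, evict S(c=1). Cache: [O(c=1) L(c=11)]
  32. access O: HIT, count now 2. Cache: [O(c=2) L(c=11)]
  33. access S: MISS, evict O(c=2). Cache: [S(c=1) L(c=11)]
  34. access O: MISS, evict S(c=1). Cache: [O(c=1) L(c=11)]
  35. access O: HIT, count now 2. Cache: [O(c=2) L(c=11)]
  36. access O: HIT, count now 3. Cache: [O(c=3) L(c=11)]
Total: 22 hits, 14 misses, 12 evictions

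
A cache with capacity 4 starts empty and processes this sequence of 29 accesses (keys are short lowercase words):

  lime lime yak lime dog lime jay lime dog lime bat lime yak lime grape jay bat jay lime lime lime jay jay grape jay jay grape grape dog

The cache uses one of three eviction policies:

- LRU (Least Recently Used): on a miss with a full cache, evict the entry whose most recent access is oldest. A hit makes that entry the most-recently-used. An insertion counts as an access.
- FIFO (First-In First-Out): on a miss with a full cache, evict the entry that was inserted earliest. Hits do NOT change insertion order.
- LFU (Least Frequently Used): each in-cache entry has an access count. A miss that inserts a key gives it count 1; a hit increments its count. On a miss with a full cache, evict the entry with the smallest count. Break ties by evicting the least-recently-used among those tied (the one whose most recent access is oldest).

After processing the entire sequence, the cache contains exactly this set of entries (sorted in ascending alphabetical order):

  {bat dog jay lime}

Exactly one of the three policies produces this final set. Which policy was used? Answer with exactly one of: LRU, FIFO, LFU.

Answer: FIFO

Derivation:
Simulating under each policy and comparing final sets:
  LRU: final set = {dog grape jay lime} -> differs
  FIFO: final set = {bat dog jay lime} -> MATCHES target
  LFU: final set = {dog grape jay lime} -> differs
Only FIFO produces the target set.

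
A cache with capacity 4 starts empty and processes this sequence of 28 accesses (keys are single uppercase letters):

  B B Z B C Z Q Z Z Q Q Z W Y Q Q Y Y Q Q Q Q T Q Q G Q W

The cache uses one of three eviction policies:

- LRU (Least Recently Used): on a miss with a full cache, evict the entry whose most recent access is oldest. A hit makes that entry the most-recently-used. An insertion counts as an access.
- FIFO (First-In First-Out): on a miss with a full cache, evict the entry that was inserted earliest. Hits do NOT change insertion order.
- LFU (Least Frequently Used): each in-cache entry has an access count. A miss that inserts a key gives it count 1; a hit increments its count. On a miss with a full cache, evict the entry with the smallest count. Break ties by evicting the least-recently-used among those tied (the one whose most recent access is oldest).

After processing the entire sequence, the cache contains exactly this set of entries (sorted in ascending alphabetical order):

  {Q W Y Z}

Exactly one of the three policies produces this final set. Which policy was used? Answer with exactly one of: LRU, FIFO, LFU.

Simulating under each policy and comparing final sets:
  LRU: final set = {G Q T W} -> differs
  FIFO: final set = {G Q T W} -> differs
  LFU: final set = {Q W Y Z} -> MATCHES target
Only LFU produces the target set.

Answer: LFU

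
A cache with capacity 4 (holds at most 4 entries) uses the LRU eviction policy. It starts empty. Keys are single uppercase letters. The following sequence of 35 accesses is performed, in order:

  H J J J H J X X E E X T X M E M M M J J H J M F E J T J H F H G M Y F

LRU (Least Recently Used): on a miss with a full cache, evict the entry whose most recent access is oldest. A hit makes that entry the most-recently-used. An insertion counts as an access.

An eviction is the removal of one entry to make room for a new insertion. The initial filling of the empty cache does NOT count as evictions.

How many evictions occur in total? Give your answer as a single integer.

Answer: 13

Derivation:
LRU simulation (capacity=4):
  1. access H: MISS. Cache (LRU->MRU): [H]
  2. access J: MISS. Cache (LRU->MRU): [H J]
  3. access J: HIT. Cache (LRU->MRU): [H J]
  4. access J: HIT. Cache (LRU->MRU): [H J]
  5. access H: HIT. Cache (LRU->MRU): [J H]
  6. access J: HIT. Cache (LRU->MRU): [H J]
  7. access X: MISS. Cache (LRU->MRU): [H J X]
  8. access X: HIT. Cache (LRU->MRU): [H J X]
  9. access E: MISS. Cache (LRU->MRU): [H J X E]
  10. access E: HIT. Cache (LRU->MRU): [H J X E]
  11. access X: HIT. Cache (LRU->MRU): [H J E X]
  12. access T: MISS, evict H. Cache (LRU->MRU): [J E X T]
  13. access X: HIT. Cache (LRU->MRU): [J E T X]
  14. access M: MISS, evict J. Cache (LRU->MRU): [E T X M]
  15. access E: HIT. Cache (LRU->MRU): [T X M E]
  16. access M: HIT. Cache (LRU->MRU): [T X E M]
  17. access M: HIT. Cache (LRU->MRU): [T X E M]
  18. access M: HIT. Cache (LRU->MRU): [T X E M]
  19. access J: MISS, evict T. Cache (LRU->MRU): [X E M J]
  20. access J: HIT. Cache (LRU->MRU): [X E M J]
  21. access H: MISS, evict X. Cache (LRU->MRU): [E M J H]
  22. access J: HIT. Cache (LRU->MRU): [E M H J]
  23. access M: HIT. Cache (LRU->MRU): [E H J M]
  24. access F: MISS, evict E. Cache (LRU->MRU): [H J M F]
  25. access E: MISS, evict H. Cache (LRU->MRU): [J M F E]
  26. access J: HIT. Cache (LRU->MRU): [M F E J]
  27. access T: MISS, evict M. Cache (LRU->MRU): [F E J T]
  28. access J: HIT. Cache (LRU->MRU): [F E T J]
  29. access H: MISS, evict F. Cache (LRU->MRU): [E T J H]
  30. access F: MISS, evict E. Cache (LRU->MRU): [T J H F]
  31. access H: HIT. Cache (LRU->MRU): [T J F H]
  32. access G: MISS, evict T. Cache (LRU->MRU): [J F H G]
  33. access M: MISS, evict J. Cache (LRU->MRU): [F H G M]
  34. access Y: MISS, evict F. Cache (LRU->MRU): [H G M Y]
  35. access F: MISS, evict H. Cache (LRU->MRU): [G M Y F]
Total: 18 hits, 17 misses, 13 evictions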